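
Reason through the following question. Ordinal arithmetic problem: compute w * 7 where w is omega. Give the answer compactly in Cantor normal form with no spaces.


Compute w * 7.
Ordinal * is associative and left-distributive over +, but NOT commutative; for finite n>1, n*w = w but w*n stays w*n.
w * 7 means 7 copies of w concatenated: w*7.
Result = w*7

w*7


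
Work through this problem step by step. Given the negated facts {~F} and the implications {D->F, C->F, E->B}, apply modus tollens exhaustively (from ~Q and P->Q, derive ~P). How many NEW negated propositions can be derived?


Initial negated facts: {~F}
Apply modus tollens to closure:
  ~F and D->F  =>  ~D
  ~F and C->F  =>  ~C
Final negated: {~C, ~D, ~F}
New negations: {~C, ~D}
Count = 2

2


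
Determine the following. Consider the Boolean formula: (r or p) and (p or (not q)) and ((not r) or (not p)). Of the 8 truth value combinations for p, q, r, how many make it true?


Evaluate all 8 assignments for p, q, r:
p=0, q=0, r=0: 0
p=0, q=0, r=1: 1
p=0, q=1, r=0: 0
p=0, q=1, r=1: 0
p=1, q=0, r=0: 1
p=1, q=0, r=1: 0
p=1, q=1, r=0: 1
p=1, q=1, r=1: 0
Satisfying count = 3

3


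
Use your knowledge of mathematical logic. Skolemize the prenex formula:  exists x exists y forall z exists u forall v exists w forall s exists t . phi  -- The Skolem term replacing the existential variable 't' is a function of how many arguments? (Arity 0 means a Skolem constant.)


Quantifier prefix: exists x exists y forall z exists u forall v exists w forall s exists t
't' is existentially quantified at position 8.
Universal variables preceding it: z, v, s
Skolem function arity = 3

3


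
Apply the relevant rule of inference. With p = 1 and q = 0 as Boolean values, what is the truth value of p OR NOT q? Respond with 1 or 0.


p = 1, q = 0
Operation: p OR NOT q
Evaluate: 1 OR NOT 0 = 1

1


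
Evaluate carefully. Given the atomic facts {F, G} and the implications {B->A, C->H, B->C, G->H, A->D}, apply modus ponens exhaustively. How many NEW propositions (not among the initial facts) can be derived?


Initial facts: {F, G}
Apply modus ponens to closure:
  G and G->H  =>  H
Final known: {F, G, H}
New propositions: {H}
Count = 1

1


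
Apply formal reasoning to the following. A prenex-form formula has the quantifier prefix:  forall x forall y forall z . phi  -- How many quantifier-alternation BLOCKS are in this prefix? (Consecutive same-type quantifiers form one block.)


Quantifier-type sequence: A A A  (A=forall, E=exists)
Group into maximal same-type runs:
  Ax3
Number of blocks = 1

1


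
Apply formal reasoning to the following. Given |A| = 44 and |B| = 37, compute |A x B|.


The Cartesian product A x B contains all ordered pairs (a, b).
|A x B| = |A| * |B| = 44 * 37 = 1628

1628


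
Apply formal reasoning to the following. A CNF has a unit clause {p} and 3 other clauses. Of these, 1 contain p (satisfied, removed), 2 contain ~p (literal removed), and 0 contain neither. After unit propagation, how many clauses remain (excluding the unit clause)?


Satisfied (removed): 1
Shortened (remain): 2
Unchanged (remain): 0
Remaining = 2 + 0 = 2

2


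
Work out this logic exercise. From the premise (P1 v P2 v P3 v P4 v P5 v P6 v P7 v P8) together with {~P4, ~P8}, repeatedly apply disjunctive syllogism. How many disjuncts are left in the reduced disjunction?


Original disjuncts (8): P1, P2, P3, P4, P5, P6, P7, P8
Negated (eliminate): ~P4, ~P8
Remaining disjuncts: P1, P2, P3, P5, P6, P7
Count = 8 - 2 = 6

6


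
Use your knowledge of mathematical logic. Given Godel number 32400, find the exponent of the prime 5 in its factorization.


Factorize 32400 by dividing by 5 repeatedly.
Division steps: 5 divides 32400 exactly 2 time(s).
Exponent of 5 = 2

2


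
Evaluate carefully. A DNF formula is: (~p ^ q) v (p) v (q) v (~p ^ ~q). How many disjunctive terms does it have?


A DNF formula is a disjunction of terms (conjunctions).
Terms are separated by v.
Counting the disjuncts: 4 terms.

4


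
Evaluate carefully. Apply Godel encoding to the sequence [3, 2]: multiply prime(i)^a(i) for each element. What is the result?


Encode each element as an exponent of the corresponding prime:
  2^3 = 8
  3^2 = 9
Product = 8 * 9 = 72

72


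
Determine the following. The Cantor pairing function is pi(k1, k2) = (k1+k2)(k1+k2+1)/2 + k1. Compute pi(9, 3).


k1 + k2 = 12
(k1+k2)(k1+k2+1)/2 = 12 * 13 / 2 = 78
pi = 78 + 9 = 87

87


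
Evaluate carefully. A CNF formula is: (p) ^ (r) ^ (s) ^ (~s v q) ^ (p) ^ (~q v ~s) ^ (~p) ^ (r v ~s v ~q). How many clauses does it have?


A CNF formula is a conjunction of clauses.
Clauses are separated by ^.
Counting the conjuncts: 8 clauses.

8


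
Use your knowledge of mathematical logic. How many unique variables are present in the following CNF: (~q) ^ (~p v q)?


Identify each variable that appears in the formula.
Variables found: p, q
Count = 2

2


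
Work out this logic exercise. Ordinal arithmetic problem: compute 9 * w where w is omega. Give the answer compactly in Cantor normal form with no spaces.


Compute 9 * w.
Ordinal * is associative and left-distributive over +, but NOT commutative; for finite n>1, n*w = w but w*n stays w*n.
For finite n>0, n * w = sup{n*k : k<w} = w. So 9 * w = w.
Result = w

w


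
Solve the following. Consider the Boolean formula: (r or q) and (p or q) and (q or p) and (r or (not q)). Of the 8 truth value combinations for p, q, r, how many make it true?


Evaluate all 8 assignments for p, q, r:
p=0, q=0, r=0: 0
p=0, q=0, r=1: 0
p=0, q=1, r=0: 0
p=0, q=1, r=1: 1
p=1, q=0, r=0: 0
p=1, q=0, r=1: 1
p=1, q=1, r=0: 0
p=1, q=1, r=1: 1
Satisfying count = 3

3


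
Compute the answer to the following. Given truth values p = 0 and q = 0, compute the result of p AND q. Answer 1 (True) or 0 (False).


p = 0, q = 0
Operation: p AND q
Evaluate: 0 AND 0 = 0

0


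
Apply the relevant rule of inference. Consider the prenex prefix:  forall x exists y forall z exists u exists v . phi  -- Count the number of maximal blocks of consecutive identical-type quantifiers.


Quantifier-type sequence: A E A E E  (A=forall, E=exists)
Group into maximal same-type runs:
  Ax1 | Ex1 | Ax1 | Ex2
Number of blocks = 4

4


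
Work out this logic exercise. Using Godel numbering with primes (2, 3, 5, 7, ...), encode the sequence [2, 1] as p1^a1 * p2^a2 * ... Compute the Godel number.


Encode each element as an exponent of the corresponding prime:
  2^2 = 4
  3^1 = 3
Product = 4 * 3 = 12

12


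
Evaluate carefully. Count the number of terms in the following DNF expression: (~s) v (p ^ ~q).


A DNF formula is a disjunction of terms (conjunctions).
Terms are separated by v.
Counting the disjuncts: 2 terms.

2


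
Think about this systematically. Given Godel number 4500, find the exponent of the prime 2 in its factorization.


Factorize 4500 by dividing by 2 repeatedly.
Division steps: 2 divides 4500 exactly 2 time(s).
Exponent of 2 = 2

2


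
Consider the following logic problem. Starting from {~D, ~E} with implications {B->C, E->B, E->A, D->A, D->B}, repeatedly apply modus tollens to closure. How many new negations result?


Initial negated facts: {~D, ~E}
Apply modus tollens to closure:
  (no implication fires)
Final negated: {~D, ~E}
New negations: {(none)}
Count = 0

0


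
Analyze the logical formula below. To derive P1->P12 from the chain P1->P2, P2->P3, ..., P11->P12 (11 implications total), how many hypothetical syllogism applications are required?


With 11 implications in a chain connecting 12 propositions:
P1->P2, P2->P3, ..., P11->P12
Steps needed = (number of implications) - 1 = 11 - 1 = 10

10


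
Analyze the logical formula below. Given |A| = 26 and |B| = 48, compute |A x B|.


The Cartesian product A x B contains all ordered pairs (a, b).
|A x B| = |A| * |B| = 26 * 48 = 1248

1248


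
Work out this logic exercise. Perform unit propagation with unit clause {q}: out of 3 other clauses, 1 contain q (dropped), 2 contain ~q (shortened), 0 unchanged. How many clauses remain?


Satisfied (removed): 1
Shortened (remain): 2
Unchanged (remain): 0
Remaining = 2 + 0 = 2

2


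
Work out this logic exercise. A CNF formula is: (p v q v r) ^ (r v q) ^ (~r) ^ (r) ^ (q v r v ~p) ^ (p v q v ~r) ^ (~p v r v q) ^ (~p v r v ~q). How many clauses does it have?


A CNF formula is a conjunction of clauses.
Clauses are separated by ^.
Counting the conjuncts: 8 clauses.

8


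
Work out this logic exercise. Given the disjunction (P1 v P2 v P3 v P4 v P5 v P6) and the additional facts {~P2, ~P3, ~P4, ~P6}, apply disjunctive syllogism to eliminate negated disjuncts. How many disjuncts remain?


Original disjuncts (6): P1, P2, P3, P4, P5, P6
Negated (eliminate): ~P2, ~P3, ~P4, ~P6
Remaining disjuncts: P1, P5
Count = 6 - 4 = 2

2


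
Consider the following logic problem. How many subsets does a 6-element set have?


The power set of a set with n elements has 2^n elements.
|P(S)| = 2^6 = 64

64


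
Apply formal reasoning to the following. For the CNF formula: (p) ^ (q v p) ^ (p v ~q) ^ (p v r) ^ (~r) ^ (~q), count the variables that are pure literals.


Check each variable for pure literal status:
p: pure positive
q: mixed (not pure)
r: mixed (not pure)
Pure literal count = 1

1


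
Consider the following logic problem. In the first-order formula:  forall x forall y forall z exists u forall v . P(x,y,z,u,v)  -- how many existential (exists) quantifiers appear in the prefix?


Quantifier prefix: forall x forall y forall z exists u forall v
Mark each quantifier type:
  U U U E U
Universal count = 4, Existential count = 1
Asked for existential (exists) quantifiers: 1

1


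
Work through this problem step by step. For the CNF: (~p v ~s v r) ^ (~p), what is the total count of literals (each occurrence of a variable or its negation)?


Counting literals in each clause:
Clause 1: 3 literal(s)
Clause 2: 1 literal(s)
Total = 4

4


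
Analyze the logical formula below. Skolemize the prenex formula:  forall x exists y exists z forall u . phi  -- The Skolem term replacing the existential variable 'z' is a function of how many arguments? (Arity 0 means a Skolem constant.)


Quantifier prefix: forall x exists y exists z forall u
'z' is existentially quantified at position 3.
Universal variables preceding it: x
Skolem function arity = 1

1


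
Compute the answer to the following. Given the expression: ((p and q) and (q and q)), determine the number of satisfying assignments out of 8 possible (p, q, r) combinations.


Check all 8 assignments:
p=0, q=0, r=0: 0
p=0, q=0, r=1: 0
p=0, q=1, r=0: 0
p=0, q=1, r=1: 0
p=1, q=0, r=0: 0
p=1, q=0, r=1: 0
p=1, q=1, r=0: 1
p=1, q=1, r=1: 1
Count of True = 2

2


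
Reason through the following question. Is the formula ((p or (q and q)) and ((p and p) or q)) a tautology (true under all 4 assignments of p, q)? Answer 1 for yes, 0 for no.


Check all 4 assignments:
p=0, q=0: 0
p=0, q=1: 1
p=1, q=0: 1
p=1, q=1: 1
Satisfying count = 3/4.
Tautology iff count = 4: no.

0


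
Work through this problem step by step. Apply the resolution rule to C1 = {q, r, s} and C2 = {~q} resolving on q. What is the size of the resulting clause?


Remove q from C1 and ~q from C2.
C1 remainder: {r, s}
C2 remainder: {}
Union (resolvent): {r, s}
Resolvent has 2 literal(s).

2


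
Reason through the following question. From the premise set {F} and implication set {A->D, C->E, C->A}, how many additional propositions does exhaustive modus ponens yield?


Initial facts: {F}
Apply modus ponens to closure:
  (no implication fires)
Final known: {F}
New propositions: {(none)}
Count = 0

0


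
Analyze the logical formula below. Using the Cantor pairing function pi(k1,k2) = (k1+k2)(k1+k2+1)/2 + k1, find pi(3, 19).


k1 + k2 = 22
(k1+k2)(k1+k2+1)/2 = 22 * 23 / 2 = 253
pi = 253 + 3 = 256

256


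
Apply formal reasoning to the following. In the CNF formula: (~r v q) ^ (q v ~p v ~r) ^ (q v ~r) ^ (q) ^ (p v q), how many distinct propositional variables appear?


Identify each variable that appears in the formula.
Variables found: p, q, r
Count = 3

3


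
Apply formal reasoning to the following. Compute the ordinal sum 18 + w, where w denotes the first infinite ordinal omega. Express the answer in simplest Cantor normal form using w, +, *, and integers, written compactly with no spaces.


Compute 18 + w.
Ordinal + is associative but NOT commutative; for finite n>0, n + w = w but w + n stays w+n.
Any finite left addend is absorbed by w on the right: 18 + w = w.
Result = w

w


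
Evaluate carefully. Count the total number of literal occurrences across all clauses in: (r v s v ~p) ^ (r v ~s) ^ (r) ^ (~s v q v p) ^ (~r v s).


Counting literals in each clause:
Clause 1: 3 literal(s)
Clause 2: 2 literal(s)
Clause 3: 1 literal(s)
Clause 4: 3 literal(s)
Clause 5: 2 literal(s)
Total = 11

11


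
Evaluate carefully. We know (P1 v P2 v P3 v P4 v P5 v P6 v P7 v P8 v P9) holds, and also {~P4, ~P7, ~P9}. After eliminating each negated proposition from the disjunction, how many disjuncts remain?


Original disjuncts (9): P1, P2, P3, P4, P5, P6, P7, P8, P9
Negated (eliminate): ~P4, ~P7, ~P9
Remaining disjuncts: P1, P2, P3, P5, P6, P8
Count = 9 - 3 = 6

6


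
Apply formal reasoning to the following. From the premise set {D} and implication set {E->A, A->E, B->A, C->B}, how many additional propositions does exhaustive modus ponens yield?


Initial facts: {D}
Apply modus ponens to closure:
  (no implication fires)
Final known: {D}
New propositions: {(none)}
Count = 0

0


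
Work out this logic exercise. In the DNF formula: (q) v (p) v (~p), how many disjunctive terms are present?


A DNF formula is a disjunction of terms (conjunctions).
Terms are separated by v.
Counting the disjuncts: 3 terms.

3


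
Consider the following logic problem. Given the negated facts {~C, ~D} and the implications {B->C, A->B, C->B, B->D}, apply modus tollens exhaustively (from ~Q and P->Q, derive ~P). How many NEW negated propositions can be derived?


Initial negated facts: {~C, ~D}
Apply modus tollens to closure:
  ~C and B->C  =>  ~B
  ~B and A->B  =>  ~A
Final negated: {~A, ~B, ~C, ~D}
New negations: {~A, ~B}
Count = 2

2


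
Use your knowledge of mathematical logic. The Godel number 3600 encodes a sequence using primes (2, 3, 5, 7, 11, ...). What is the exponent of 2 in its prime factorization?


Factorize 3600 by dividing by 2 repeatedly.
Division steps: 2 divides 3600 exactly 4 time(s).
Exponent of 2 = 4

4


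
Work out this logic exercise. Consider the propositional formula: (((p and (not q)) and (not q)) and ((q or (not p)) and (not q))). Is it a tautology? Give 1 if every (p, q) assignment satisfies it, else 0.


Check all 4 assignments:
p=0, q=0: 0
p=0, q=1: 0
p=1, q=0: 0
p=1, q=1: 0
Satisfying count = 0/4.
Tautology iff count = 4: no.

0


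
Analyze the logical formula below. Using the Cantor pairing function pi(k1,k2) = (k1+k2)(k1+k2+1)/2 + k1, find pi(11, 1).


k1 + k2 = 12
(k1+k2)(k1+k2+1)/2 = 12 * 13 / 2 = 78
pi = 78 + 11 = 89

89


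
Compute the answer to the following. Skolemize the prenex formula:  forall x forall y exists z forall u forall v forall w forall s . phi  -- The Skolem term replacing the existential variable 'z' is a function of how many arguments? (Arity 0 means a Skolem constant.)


Quantifier prefix: forall x forall y exists z forall u forall v forall w forall s
'z' is existentially quantified at position 3.
Universal variables preceding it: x, y
Skolem function arity = 2

2


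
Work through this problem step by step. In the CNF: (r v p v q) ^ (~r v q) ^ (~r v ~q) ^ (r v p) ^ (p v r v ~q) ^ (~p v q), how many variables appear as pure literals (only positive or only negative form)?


Check each variable for pure literal status:
p: mixed (not pure)
q: mixed (not pure)
r: mixed (not pure)
Pure literal count = 0

0


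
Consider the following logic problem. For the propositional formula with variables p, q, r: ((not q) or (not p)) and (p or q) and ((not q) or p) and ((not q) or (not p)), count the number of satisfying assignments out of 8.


Evaluate all 8 assignments for p, q, r:
p=0, q=0, r=0: 0
p=0, q=0, r=1: 0
p=0, q=1, r=0: 0
p=0, q=1, r=1: 0
p=1, q=0, r=0: 1
p=1, q=0, r=1: 1
p=1, q=1, r=0: 0
p=1, q=1, r=1: 0
Satisfying count = 2

2


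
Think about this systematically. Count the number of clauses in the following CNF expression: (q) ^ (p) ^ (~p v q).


A CNF formula is a conjunction of clauses.
Clauses are separated by ^.
Counting the conjuncts: 3 clauses.

3


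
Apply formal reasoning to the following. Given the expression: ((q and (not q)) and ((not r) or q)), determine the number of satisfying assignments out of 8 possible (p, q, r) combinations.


Check all 8 assignments:
p=0, q=0, r=0: 0
p=0, q=0, r=1: 0
p=0, q=1, r=0: 0
p=0, q=1, r=1: 0
p=1, q=0, r=0: 0
p=1, q=0, r=1: 0
p=1, q=1, r=0: 0
p=1, q=1, r=1: 0
Count of True = 0

0


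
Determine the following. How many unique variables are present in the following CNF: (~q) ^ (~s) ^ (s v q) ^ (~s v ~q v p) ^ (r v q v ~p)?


Identify each variable that appears in the formula.
Variables found: p, q, r, s
Count = 4

4


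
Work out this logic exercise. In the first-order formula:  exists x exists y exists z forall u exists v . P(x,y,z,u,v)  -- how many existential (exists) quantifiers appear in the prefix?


Quantifier prefix: exists x exists y exists z forall u exists v
Mark each quantifier type:
  E E E U E
Universal count = 1, Existential count = 4
Asked for existential (exists) quantifiers: 4

4


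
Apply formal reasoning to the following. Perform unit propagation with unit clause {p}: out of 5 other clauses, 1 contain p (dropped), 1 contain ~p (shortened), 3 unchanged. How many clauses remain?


Satisfied (removed): 1
Shortened (remain): 1
Unchanged (remain): 3
Remaining = 1 + 3 = 4

4


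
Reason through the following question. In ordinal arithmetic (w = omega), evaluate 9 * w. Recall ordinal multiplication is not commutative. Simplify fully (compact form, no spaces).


Compute 9 * w.
Ordinal * is associative and left-distributive over +, but NOT commutative; for finite n>1, n*w = w but w*n stays w*n.
For finite n>0, n * w = sup{n*k : k<w} = w. So 9 * w = w.
Result = w

w


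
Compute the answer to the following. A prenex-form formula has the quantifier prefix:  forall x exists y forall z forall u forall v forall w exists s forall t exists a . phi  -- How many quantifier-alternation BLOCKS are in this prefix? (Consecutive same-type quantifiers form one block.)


Quantifier-type sequence: A E A A A A E A E  (A=forall, E=exists)
Group into maximal same-type runs:
  Ax1 | Ex1 | Ax4 | Ex1 | Ax1 | Ex1
Number of blocks = 6

6


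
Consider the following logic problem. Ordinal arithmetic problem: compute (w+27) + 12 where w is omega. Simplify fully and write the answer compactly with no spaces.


Compute (w+27) + 12.
Ordinal + is associative but NOT commutative; for finite n>0, n + w = w but w + n stays w+n.
By associativity: (w+27) + 12 = w + (27+12) = w+39.
Result = w+39

w+39


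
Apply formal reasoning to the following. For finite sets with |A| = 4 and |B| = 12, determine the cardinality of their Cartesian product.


The Cartesian product A x B contains all ordered pairs (a, b).
|A x B| = |A| * |B| = 4 * 12 = 48

48


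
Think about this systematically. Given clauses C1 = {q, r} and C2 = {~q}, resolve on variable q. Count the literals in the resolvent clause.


Remove q from C1 and ~q from C2.
C1 remainder: {r}
C2 remainder: {}
Union (resolvent): {r}
Resolvent has 1 literal(s).

1


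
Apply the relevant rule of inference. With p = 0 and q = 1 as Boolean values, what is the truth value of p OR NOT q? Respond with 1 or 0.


p = 0, q = 1
Operation: p OR NOT q
Evaluate: 0 OR NOT 1 = 0

0


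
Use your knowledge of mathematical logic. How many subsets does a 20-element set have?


The power set of a set with n elements has 2^n elements.
|P(S)| = 2^20 = 1048576

1048576


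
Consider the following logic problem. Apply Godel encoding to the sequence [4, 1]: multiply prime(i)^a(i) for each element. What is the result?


Encode each element as an exponent of the corresponding prime:
  2^4 = 16
  3^1 = 3
Product = 16 * 3 = 48

48


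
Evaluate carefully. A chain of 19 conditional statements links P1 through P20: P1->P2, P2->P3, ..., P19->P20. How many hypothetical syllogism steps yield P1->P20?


With 19 implications in a chain connecting 20 propositions:
P1->P2, P2->P3, ..., P19->P20
Steps needed = (number of implications) - 1 = 19 - 1 = 18

18


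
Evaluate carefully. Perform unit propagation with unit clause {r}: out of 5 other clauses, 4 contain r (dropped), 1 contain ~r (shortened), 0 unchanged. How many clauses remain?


Satisfied (removed): 4
Shortened (remain): 1
Unchanged (remain): 0
Remaining = 1 + 0 = 1

1


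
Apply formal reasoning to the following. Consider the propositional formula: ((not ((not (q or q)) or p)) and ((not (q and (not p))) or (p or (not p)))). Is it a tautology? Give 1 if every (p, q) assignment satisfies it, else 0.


Check all 4 assignments:
p=0, q=0: 0
p=0, q=1: 1
p=1, q=0: 0
p=1, q=1: 0
Satisfying count = 1/4.
Tautology iff count = 4: no.

0


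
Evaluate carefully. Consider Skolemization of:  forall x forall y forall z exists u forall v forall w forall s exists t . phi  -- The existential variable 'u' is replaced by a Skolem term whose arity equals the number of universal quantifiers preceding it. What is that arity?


Quantifier prefix: forall x forall y forall z exists u forall v forall w forall s exists t
'u' is existentially quantified at position 4.
Universal variables preceding it: x, y, z
Skolem function arity = 3

3


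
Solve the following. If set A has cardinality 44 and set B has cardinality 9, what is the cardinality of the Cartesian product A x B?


The Cartesian product A x B contains all ordered pairs (a, b).
|A x B| = |A| * |B| = 44 * 9 = 396

396


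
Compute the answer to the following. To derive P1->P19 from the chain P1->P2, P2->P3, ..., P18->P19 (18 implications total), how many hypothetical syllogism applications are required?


With 18 implications in a chain connecting 19 propositions:
P1->P2, P2->P3, ..., P18->P19
Steps needed = (number of implications) - 1 = 18 - 1 = 17

17


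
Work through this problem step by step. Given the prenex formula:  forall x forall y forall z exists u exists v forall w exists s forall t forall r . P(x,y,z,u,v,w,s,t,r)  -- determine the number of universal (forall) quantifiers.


Quantifier prefix: forall x forall y forall z exists u exists v forall w exists s forall t forall r
Mark each quantifier type:
  U U U E E U E U U
Universal count = 6, Existential count = 3
Asked for universal (forall) quantifiers: 6

6


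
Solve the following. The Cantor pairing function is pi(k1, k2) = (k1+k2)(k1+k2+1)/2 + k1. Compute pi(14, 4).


k1 + k2 = 18
(k1+k2)(k1+k2+1)/2 = 18 * 19 / 2 = 171
pi = 171 + 14 = 185

185


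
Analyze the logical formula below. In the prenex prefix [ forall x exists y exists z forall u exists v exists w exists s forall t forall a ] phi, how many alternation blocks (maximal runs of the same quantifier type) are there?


Quantifier-type sequence: A E E A E E E A A  (A=forall, E=exists)
Group into maximal same-type runs:
  Ax1 | Ex2 | Ax1 | Ex3 | Ax2
Number of blocks = 5

5


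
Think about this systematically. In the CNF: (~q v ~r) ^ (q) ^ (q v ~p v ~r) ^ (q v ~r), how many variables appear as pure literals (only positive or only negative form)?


Check each variable for pure literal status:
p: pure negative
q: mixed (not pure)
r: pure negative
Pure literal count = 2

2


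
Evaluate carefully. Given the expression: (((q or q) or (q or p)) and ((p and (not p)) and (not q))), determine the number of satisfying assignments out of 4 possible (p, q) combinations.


Check all 4 assignments:
p=0, q=0: 0
p=0, q=1: 0
p=1, q=0: 0
p=1, q=1: 0
Count of True = 0

0


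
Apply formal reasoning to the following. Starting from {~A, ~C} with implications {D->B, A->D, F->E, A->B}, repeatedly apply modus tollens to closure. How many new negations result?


Initial negated facts: {~A, ~C}
Apply modus tollens to closure:
  (no implication fires)
Final negated: {~A, ~C}
New negations: {(none)}
Count = 0

0


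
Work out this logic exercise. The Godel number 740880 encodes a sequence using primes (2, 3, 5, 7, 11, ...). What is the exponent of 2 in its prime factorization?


Factorize 740880 by dividing by 2 repeatedly.
Division steps: 2 divides 740880 exactly 4 time(s).
Exponent of 2 = 4

4


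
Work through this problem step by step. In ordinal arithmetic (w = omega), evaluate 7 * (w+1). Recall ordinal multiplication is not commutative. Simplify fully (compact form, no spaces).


Compute 7 * (w+1).
Ordinal * is associative and left-distributive over +, but NOT commutative; for finite n>1, n*w = w but w*n stays w*n.
By left-distributivity: 7 * (w+1) = 7*w + 7*1 = w + 7 = w+7.
Result = w+7

w+7


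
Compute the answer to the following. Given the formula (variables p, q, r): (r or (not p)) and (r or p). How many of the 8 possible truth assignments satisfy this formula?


Evaluate all 8 assignments for p, q, r:
p=0, q=0, r=0: 0
p=0, q=0, r=1: 1
p=0, q=1, r=0: 0
p=0, q=1, r=1: 1
p=1, q=0, r=0: 0
p=1, q=0, r=1: 1
p=1, q=1, r=0: 0
p=1, q=1, r=1: 1
Satisfying count = 4

4


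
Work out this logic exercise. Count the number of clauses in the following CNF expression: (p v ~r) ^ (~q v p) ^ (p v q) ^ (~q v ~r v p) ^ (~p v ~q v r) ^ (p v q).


A CNF formula is a conjunction of clauses.
Clauses are separated by ^.
Counting the conjuncts: 6 clauses.

6


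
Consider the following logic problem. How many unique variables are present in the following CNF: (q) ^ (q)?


Identify each variable that appears in the formula.
Variables found: q
Count = 1

1


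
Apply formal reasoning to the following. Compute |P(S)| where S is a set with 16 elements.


The power set of a set with n elements has 2^n elements.
|P(S)| = 2^16 = 65536

65536


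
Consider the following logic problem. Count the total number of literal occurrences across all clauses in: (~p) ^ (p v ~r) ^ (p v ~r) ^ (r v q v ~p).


Counting literals in each clause:
Clause 1: 1 literal(s)
Clause 2: 2 literal(s)
Clause 3: 2 literal(s)
Clause 4: 3 literal(s)
Total = 8

8


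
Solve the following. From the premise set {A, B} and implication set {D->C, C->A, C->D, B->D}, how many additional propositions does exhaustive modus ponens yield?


Initial facts: {A, B}
Apply modus ponens to closure:
  B and B->D  =>  D
  D and D->C  =>  C
Final known: {A, B, C, D}
New propositions: {C, D}
Count = 2

2


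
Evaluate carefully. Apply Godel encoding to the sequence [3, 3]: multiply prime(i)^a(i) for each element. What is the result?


Encode each element as an exponent of the corresponding prime:
  2^3 = 8
  3^3 = 27
Product = 8 * 27 = 216

216


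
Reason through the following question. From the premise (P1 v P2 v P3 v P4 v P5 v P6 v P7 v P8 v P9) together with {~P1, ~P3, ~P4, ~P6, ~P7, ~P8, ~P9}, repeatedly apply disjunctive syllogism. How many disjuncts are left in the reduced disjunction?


Original disjuncts (9): P1, P2, P3, P4, P5, P6, P7, P8, P9
Negated (eliminate): ~P1, ~P3, ~P4, ~P6, ~P7, ~P8, ~P9
Remaining disjuncts: P2, P5
Count = 9 - 7 = 2

2


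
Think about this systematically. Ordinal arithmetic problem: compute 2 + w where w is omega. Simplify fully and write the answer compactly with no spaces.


Compute 2 + w.
Ordinal + is associative but NOT commutative; for finite n>0, n + w = w but w + n stays w+n.
Any finite left addend is absorbed by w on the right: 2 + w = w.
Result = w

w


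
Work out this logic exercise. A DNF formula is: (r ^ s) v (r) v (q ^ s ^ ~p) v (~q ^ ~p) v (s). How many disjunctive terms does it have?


A DNF formula is a disjunction of terms (conjunctions).
Terms are separated by v.
Counting the disjuncts: 5 terms.

5


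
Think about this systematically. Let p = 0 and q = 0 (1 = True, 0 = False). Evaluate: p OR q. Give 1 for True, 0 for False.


p = 0, q = 0
Operation: p OR q
Evaluate: 0 OR 0 = 0

0


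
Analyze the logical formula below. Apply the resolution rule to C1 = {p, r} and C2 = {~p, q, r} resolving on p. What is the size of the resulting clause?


Remove p from C1 and ~p from C2.
C1 remainder: {r}
C2 remainder: {q, r}
Union (resolvent): {q, r}
Resolvent has 2 literal(s).

2


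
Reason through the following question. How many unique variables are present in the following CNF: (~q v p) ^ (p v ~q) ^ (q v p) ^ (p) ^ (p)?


Identify each variable that appears in the formula.
Variables found: p, q
Count = 2

2


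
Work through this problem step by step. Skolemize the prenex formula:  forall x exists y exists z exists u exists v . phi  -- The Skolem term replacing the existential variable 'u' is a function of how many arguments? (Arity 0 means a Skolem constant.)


Quantifier prefix: forall x exists y exists z exists u exists v
'u' is existentially quantified at position 4.
Universal variables preceding it: x
Skolem function arity = 1

1


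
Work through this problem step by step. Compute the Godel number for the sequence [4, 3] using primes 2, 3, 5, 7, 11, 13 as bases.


Encode each element as an exponent of the corresponding prime:
  2^4 = 16
  3^3 = 27
Product = 16 * 27 = 432

432


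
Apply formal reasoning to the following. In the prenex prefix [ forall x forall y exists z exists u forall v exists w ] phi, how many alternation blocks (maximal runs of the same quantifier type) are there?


Quantifier-type sequence: A A E E A E  (A=forall, E=exists)
Group into maximal same-type runs:
  Ax2 | Ex2 | Ax1 | Ex1
Number of blocks = 4

4


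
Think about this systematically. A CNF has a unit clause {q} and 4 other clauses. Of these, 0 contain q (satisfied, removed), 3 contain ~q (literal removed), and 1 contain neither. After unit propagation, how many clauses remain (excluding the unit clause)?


Satisfied (removed): 0
Shortened (remain): 3
Unchanged (remain): 1
Remaining = 3 + 1 = 4

4


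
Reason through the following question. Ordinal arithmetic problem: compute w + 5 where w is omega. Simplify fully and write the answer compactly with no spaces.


Compute w + 5.
Ordinal + is associative but NOT commutative; for finite n>0, n + w = w but w + n stays w+n.
w + 5 is already in normal form (a successor ordinal beyond w).
Result = w+5

w+5


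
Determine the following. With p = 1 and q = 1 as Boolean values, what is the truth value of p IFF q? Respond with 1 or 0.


p = 1, q = 1
Operation: p IFF q
Evaluate: 1 IFF 1 = 1

1


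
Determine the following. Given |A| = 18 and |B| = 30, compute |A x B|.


The Cartesian product A x B contains all ordered pairs (a, b).
|A x B| = |A| * |B| = 18 * 30 = 540

540


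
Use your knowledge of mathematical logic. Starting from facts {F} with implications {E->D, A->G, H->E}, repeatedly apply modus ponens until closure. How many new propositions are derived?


Initial facts: {F}
Apply modus ponens to closure:
  (no implication fires)
Final known: {F}
New propositions: {(none)}
Count = 0

0


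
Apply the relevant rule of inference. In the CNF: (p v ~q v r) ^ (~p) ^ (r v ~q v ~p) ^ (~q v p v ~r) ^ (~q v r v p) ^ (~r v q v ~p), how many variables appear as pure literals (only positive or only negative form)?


Check each variable for pure literal status:
p: mixed (not pure)
q: mixed (not pure)
r: mixed (not pure)
Pure literal count = 0

0


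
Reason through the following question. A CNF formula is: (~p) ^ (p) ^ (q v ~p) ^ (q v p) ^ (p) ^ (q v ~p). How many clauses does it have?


A CNF formula is a conjunction of clauses.
Clauses are separated by ^.
Counting the conjuncts: 6 clauses.

6


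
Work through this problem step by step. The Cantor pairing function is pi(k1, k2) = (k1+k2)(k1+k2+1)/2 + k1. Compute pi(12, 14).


k1 + k2 = 26
(k1+k2)(k1+k2+1)/2 = 26 * 27 / 2 = 351
pi = 351 + 12 = 363

363


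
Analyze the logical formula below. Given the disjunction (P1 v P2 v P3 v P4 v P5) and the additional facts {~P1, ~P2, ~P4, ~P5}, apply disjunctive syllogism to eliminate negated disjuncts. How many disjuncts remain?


Original disjuncts (5): P1, P2, P3, P4, P5
Negated (eliminate): ~P1, ~P2, ~P4, ~P5
Remaining disjuncts: P3
Count = 5 - 4 = 1

1


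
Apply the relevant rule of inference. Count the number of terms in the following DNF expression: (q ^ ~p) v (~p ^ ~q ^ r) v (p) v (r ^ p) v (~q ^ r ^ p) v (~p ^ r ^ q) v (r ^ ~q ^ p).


A DNF formula is a disjunction of terms (conjunctions).
Terms are separated by v.
Counting the disjuncts: 7 terms.

7


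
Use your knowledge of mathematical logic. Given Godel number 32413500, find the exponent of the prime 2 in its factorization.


Factorize 32413500 by dividing by 2 repeatedly.
Division steps: 2 divides 32413500 exactly 2 time(s).
Exponent of 2 = 2

2


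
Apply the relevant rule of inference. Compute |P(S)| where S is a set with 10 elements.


The power set of a set with n elements has 2^n elements.
|P(S)| = 2^10 = 1024

1024


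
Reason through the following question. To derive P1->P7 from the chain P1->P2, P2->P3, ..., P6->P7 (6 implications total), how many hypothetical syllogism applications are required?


With 6 implications in a chain connecting 7 propositions:
P1->P2, P2->P3, ..., P6->P7
Steps needed = (number of implications) - 1 = 6 - 1 = 5

5


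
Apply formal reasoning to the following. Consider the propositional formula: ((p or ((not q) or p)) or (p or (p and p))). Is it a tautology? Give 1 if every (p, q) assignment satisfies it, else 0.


Check all 4 assignments:
p=0, q=0: 1
p=0, q=1: 0
p=1, q=0: 1
p=1, q=1: 1
Satisfying count = 3/4.
Tautology iff count = 4: no.

0


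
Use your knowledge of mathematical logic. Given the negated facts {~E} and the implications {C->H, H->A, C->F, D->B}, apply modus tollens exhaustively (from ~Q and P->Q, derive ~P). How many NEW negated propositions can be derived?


Initial negated facts: {~E}
Apply modus tollens to closure:
  (no implication fires)
Final negated: {~E}
New negations: {(none)}
Count = 0

0


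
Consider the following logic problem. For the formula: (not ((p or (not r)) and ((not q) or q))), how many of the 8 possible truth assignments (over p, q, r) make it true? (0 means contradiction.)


Check all 8 assignments:
p=0, q=0, r=0: 0
p=0, q=0, r=1: 1
p=0, q=1, r=0: 0
p=0, q=1, r=1: 1
p=1, q=0, r=0: 0
p=1, q=0, r=1: 0
p=1, q=1, r=0: 0
p=1, q=1, r=1: 0
Count of True = 2

2


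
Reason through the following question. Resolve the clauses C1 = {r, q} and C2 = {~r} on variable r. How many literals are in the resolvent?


Remove r from C1 and ~r from C2.
C1 remainder: {q}
C2 remainder: {}
Union (resolvent): {q}
Resolvent has 1 literal(s).

1


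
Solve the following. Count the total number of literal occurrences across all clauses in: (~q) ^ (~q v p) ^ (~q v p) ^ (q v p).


Counting literals in each clause:
Clause 1: 1 literal(s)
Clause 2: 2 literal(s)
Clause 3: 2 literal(s)
Clause 4: 2 literal(s)
Total = 7

7


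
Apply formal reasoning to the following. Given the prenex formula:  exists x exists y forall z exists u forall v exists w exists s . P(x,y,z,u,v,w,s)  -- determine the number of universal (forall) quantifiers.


Quantifier prefix: exists x exists y forall z exists u forall v exists w exists s
Mark each quantifier type:
  E E U E U E E
Universal count = 2, Existential count = 5
Asked for universal (forall) quantifiers: 2

2


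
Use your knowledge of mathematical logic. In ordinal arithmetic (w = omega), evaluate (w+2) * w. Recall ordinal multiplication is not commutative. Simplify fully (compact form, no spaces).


Compute (w+2) * w.
Ordinal * is associative and left-distributive over +, but NOT commutative; for finite n>1, n*w = w but w*n stays w*n.
(w+2) * w = sup{(w+2)*k : k<w} = sup{w*k+2} = w^2 (the +2 tail is absorbed in the limit).
Result = w^2

w^2


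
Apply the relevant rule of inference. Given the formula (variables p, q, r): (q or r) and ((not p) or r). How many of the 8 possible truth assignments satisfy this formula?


Evaluate all 8 assignments for p, q, r:
p=0, q=0, r=0: 0
p=0, q=0, r=1: 1
p=0, q=1, r=0: 1
p=0, q=1, r=1: 1
p=1, q=0, r=0: 0
p=1, q=0, r=1: 1
p=1, q=1, r=0: 0
p=1, q=1, r=1: 1
Satisfying count = 5

5


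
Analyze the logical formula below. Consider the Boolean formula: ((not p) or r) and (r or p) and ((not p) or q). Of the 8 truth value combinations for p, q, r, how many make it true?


Evaluate all 8 assignments for p, q, r:
p=0, q=0, r=0: 0
p=0, q=0, r=1: 1
p=0, q=1, r=0: 0
p=0, q=1, r=1: 1
p=1, q=0, r=0: 0
p=1, q=0, r=1: 0
p=1, q=1, r=0: 0
p=1, q=1, r=1: 1
Satisfying count = 3

3


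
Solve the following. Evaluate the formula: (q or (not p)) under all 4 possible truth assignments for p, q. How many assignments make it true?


Check all 4 assignments:
p=0, q=0: 1
p=0, q=1: 1
p=1, q=0: 0
p=1, q=1: 1
Count of True = 3

3


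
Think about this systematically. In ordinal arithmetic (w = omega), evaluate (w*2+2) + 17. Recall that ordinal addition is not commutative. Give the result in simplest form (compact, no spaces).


Compute (w*2+2) + 17.
Ordinal + is associative but NOT commutative; for finite n>0, n + w = w but w + n stays w+n.
By associativity: (w*2+2) + 17 = w*2 + (2+17) = w*2+19.
Result = w*2+19

w*2+19


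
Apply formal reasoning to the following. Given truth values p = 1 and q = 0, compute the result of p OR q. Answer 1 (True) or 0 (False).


p = 1, q = 0
Operation: p OR q
Evaluate: 1 OR 0 = 1

1


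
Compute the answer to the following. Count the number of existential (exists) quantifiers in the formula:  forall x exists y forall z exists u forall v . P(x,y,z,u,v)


Quantifier prefix: forall x exists y forall z exists u forall v
Mark each quantifier type:
  U E U E U
Universal count = 3, Existential count = 2
Asked for existential (exists) quantifiers: 2

2


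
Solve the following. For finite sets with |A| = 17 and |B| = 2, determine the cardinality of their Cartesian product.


The Cartesian product A x B contains all ordered pairs (a, b).
|A x B| = |A| * |B| = 17 * 2 = 34

34


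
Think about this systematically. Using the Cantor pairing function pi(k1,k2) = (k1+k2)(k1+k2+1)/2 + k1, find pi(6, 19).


k1 + k2 = 25
(k1+k2)(k1+k2+1)/2 = 25 * 26 / 2 = 325
pi = 325 + 6 = 331

331


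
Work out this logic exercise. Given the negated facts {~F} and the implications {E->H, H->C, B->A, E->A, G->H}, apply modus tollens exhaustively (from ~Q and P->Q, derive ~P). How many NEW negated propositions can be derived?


Initial negated facts: {~F}
Apply modus tollens to closure:
  (no implication fires)
Final negated: {~F}
New negations: {(none)}
Count = 0

0


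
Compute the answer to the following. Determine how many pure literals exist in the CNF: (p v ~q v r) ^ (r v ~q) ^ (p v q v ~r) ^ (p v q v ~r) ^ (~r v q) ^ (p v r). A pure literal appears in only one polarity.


Check each variable for pure literal status:
p: pure positive
q: mixed (not pure)
r: mixed (not pure)
Pure literal count = 1

1


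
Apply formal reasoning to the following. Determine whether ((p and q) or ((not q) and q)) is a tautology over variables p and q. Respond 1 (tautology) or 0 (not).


Check all 4 assignments:
p=0, q=0: 0
p=0, q=1: 0
p=1, q=0: 0
p=1, q=1: 1
Satisfying count = 1/4.
Tautology iff count = 4: no.

0


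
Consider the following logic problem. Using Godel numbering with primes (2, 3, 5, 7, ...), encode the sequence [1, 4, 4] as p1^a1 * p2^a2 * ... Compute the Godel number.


Encode each element as an exponent of the corresponding prime:
  2^1 = 2
  3^4 = 81
  5^4 = 625
Product = 2 * 81 * 625 = 101250

101250
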